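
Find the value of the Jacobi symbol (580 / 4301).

Factor out 2: 580 = 2^2·145. Since 4301 ≡ 5 (mod 8), (2 / 4301) = -1, and (2 / 4301)^2 = +1. Now have (145 / 4301).
145 ≡ 1 (mod 4), so quadratic reciprocity gives (145 / 4301) = (4301 / 145). Reduce: 4301 ≡ 96 (mod 145). Now have (96 / 145).
Factor out 2: 96 = 2^5·3. Since 145 ≡ 1 (mod 8), (2 / 145) = +1, and (2 / 145)^5 = +1. Now have (3 / 145).
145 ≡ 1 (mod 4), so quadratic reciprocity gives (3 / 145) = (145 / 3). Reduce: 145 ≡ 1 (mod 3). Now have (1 / 3).
(1 / 3) = 1. Collecting the sign factors: 1.

1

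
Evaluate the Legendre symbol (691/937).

-1

(691/937)
  = (937/691)    [QR: 937 ≡ 1 mod 4, sign kept]
  = (246/691)    [937 ≡ 246 mod 691]
  = -(123/691)    [691 ≡ 3 mod 8 ⇒ (2/691) = -1]
  = (691/123)    [QR: both ≡ 3 mod 4, sign flips]
  = (76/123)    [691 ≡ 76 mod 123]
  = (19/123)    [123 ≡ 3 mod 8 ⇒ (2/123)^2 = +1]
  = -(123/19)    [QR: both ≡ 3 mod 4, sign flips]
  = -(9/19)    [123 ≡ 9 mod 19]
  = -(19/9)    [QR: 9 ≡ 1 mod 4, sign kept]
  = -(1/9)    [19 ≡ 1 mod 9]
  = -1    [(1/9) = 1]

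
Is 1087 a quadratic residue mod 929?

(1087/929)
  = (158/929)    [1087 ≡ 158 mod 929]
  = (79/929)    [929 ≡ 1 mod 8 ⇒ (2/929) = +1]
  = (929/79)    [QR: 929 ≡ 1 mod 4, sign kept]
  = (60/79)    [929 ≡ 60 mod 79]
  = (15/79)    [79 ≡ 7 mod 8 ⇒ (2/79)^2 = +1]
  = -(79/15)    [QR: both ≡ 3 mod 4, sign flips]
  = -(4/15)    [79 ≡ 4 mod 15]
  = -(1/15)    [15 ≡ 7 mod 8 ⇒ (2/15)^2 = +1]
  = -1    [(1/15) = 1]
The Legendre symbol is -1, so x^2 ≡ 1087 (mod 929) has no solution.

no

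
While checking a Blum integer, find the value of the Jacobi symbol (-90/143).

1

(-90/143)
  = (53/143)    [-90 ≡ 53 mod 143]
  = (143/53)    [QR: 53 ≡ 1 mod 4, sign kept]
  = (37/53)    [143 ≡ 37 mod 53]
  = (53/37)    [QR: 37 ≡ 1 mod 4, sign kept]
  = (16/37)    [53 ≡ 16 mod 37]
  = (1/37)    [37 ≡ 5 mod 8 ⇒ (2/37)^4 = +1]
  = 1    [(1/37) = 1]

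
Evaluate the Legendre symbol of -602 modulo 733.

Reduce the numerator: -602 ≡ 131 (mod 733), so (-602|733) = (131|733).
733 ≡ 1 (mod 4), so quadratic reciprocity gives (131|733) = (733|131). Reduce: 733 ≡ 78 (mod 131). Now have (78|131).
Factor out 2: 78 = 2·39. Since 131 ≡ 3 (mod 8), (2|131) = -1. Now have -(39|131).
Both 39 ≡ 3 and 131 ≡ 3 (mod 4), so reciprocity gives (39|131) = -(131|39). Reduce: 131 ≡ 14 (mod 39). Now have (14|39).
Factor out 2: 14 = 2·7. Since 39 ≡ 7 (mod 8), (2|39) = +1. Now have (7|39).
Both 7 ≡ 3 and 39 ≡ 3 (mod 4), so reciprocity gives (7|39) = -(39|7). Reduce: 39 ≡ 4 (mod 7). Now have -(4|7).
Factor out 2: 4 = 2^2. Since 7 ≡ 7 (mod 8), (2|7) = +1, and (2|7)^2 = +1. Now have -(1|7).
(1|7) = 1. Collecting the sign factors: -1.

-1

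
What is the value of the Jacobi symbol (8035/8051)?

(8035/8051)
  = -(8051/8035)    [QR: both ≡ 3 mod 4, sign flips]
  = -(16/8035)    [8051 ≡ 16 mod 8035]
  = -(1/8035)    [8035 ≡ 3 mod 8 ⇒ (2/8035)^4 = +1]
  = -1    [(1/8035) = 1]

-1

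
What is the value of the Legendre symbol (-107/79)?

Reduce the numerator: -107 ≡ 51 (mod 79), so (-107/79) = (51/79).
Both 51 ≡ 3 and 79 ≡ 3 (mod 4), so reciprocity gives (51/79) = -(79/51). Reduce: 79 ≡ 28 (mod 51). Now have -(28/51).
Factor out 2: 28 = 2^2·7. Since 51 ≡ 3 (mod 8), (2/51) = -1, and (2/51)^2 = +1. Now have -(7/51).
Both 7 ≡ 3 and 51 ≡ 3 (mod 4), so reciprocity gives (7/51) = -(51/7). Reduce: 51 ≡ 2 (mod 7). Now have (2/7).
Factor out 2: 2 = 2. Since 7 ≡ 7 (mod 8), (2/7) = +1. Now have (1/7).
(1/7) = 1. Collecting the sign factors: 1.

1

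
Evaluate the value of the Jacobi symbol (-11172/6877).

(-11172/6877)
  = (2582/6877)    [-11172 ≡ 2582 mod 6877]
  = -(1291/6877)    [6877 ≡ 5 mod 8 ⇒ (2/6877) = -1]
  = -(6877/1291)    [QR: 6877 ≡ 1 mod 4, sign kept]
  = -(422/1291)    [6877 ≡ 422 mod 1291]
  = (211/1291)    [1291 ≡ 3 mod 8 ⇒ (2/1291) = -1]
  = -(1291/211)    [QR: both ≡ 3 mod 4, sign flips]
  = -(25/211)    [1291 ≡ 25 mod 211]
  = -(211/25)    [QR: 25 ≡ 1 mod 4, sign kept]
  = -(11/25)    [211 ≡ 11 mod 25]
  = -(25/11)    [QR: 25 ≡ 1 mod 4, sign kept]
  = -(3/11)    [25 ≡ 3 mod 11]
  = (11/3)    [QR: both ≡ 3 mod 4, sign flips]
  = (2/3)    [11 ≡ 2 mod 3]
  = -(1/3)    [3 ≡ 3 mod 8 ⇒ (2/3) = -1]
  = -1    [(1/3) = 1]

-1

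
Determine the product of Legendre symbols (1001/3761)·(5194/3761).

1

By multiplicativity, (1001·5194/3761) = (1001/3761)·(5194/3761).
First factor (1001/3761):
(1001/3761)
  = (3761/1001)    [QR: 1001 ≡ 1 mod 4, sign kept]
  = (758/1001)    [3761 ≡ 758 mod 1001]
  = (379/1001)    [1001 ≡ 1 mod 8 ⇒ (2/1001) = +1]
  = (1001/379)    [QR: 1001 ≡ 1 mod 4, sign kept]
  = (243/379)    [1001 ≡ 243 mod 379]
  = -(379/243)    [QR: both ≡ 3 mod 4, sign flips]
  = -(136/243)    [379 ≡ 136 mod 243]
  = (17/243)    [243 ≡ 3 mod 8 ⇒ (2/243)^3 = -1]
  = (243/17)    [QR: 17 ≡ 1 mod 4, sign kept]
  = (5/17)    [243 ≡ 5 mod 17]
  = (17/5)    [QR: 5 ≡ 1 mod 4, sign kept]
  = (2/5)    [17 ≡ 2 mod 5]
  = -(1/5)    [5 ≡ 5 mod 8 ⇒ (2/5) = -1]
  = -1    [(1/5) = 1]
Second factor (5194/3761):
(5194/3761)
  = (1433/3761)    [5194 ≡ 1433 mod 3761]
  = (3761/1433)    [QR: 1433 ≡ 1 mod 4, sign kept]
  = (895/1433)    [3761 ≡ 895 mod 1433]
  = (1433/895)    [QR: 1433 ≡ 1 mod 4, sign kept]
  = (538/895)    [1433 ≡ 538 mod 895]
  = (269/895)    [895 ≡ 7 mod 8 ⇒ (2/895) = +1]
  = (895/269)    [QR: 269 ≡ 1 mod 4, sign kept]
  = (88/269)    [895 ≡ 88 mod 269]
  = -(11/269)    [269 ≡ 5 mod 8 ⇒ (2/269)^3 = -1]
  = -(269/11)    [QR: 269 ≡ 1 mod 4, sign kept]
  = -(5/11)    [269 ≡ 5 mod 11]
  = -(11/5)    [QR: 5 ≡ 1 mod 4, sign kept]
  = -(1/5)    [11 ≡ 1 mod 5]
  = -1    [(1/5) = 1]
Product: (-1)·(-1) = 1.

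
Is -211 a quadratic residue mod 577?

Reduce the numerator: -211 ≡ 366 (mod 577), so (-211/577) = (366/577).
Factor out 2: 366 = 2·183. Since 577 ≡ 1 (mod 8), (2/577) = +1. Now have (183/577).
577 ≡ 1 (mod 4), so quadratic reciprocity gives (183/577) = (577/183). Reduce: 577 ≡ 28 (mod 183). Now have (28/183).
Factor out 2: 28 = 2^2·7. Since 183 ≡ 7 (mod 8), (2/183) = +1, and (2/183)^2 = +1. Now have (7/183).
Both 7 ≡ 3 and 183 ≡ 3 (mod 4), so reciprocity gives (7/183) = -(183/7). Reduce: 183 ≡ 1 (mod 7). Now have -(1/7).
(1/7) = 1. Collecting the sign factors: -1.
(-211/577) = -1, and 577 is prime, so -211 is not a quadratic residue mod 577.

no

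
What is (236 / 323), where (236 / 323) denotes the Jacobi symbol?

(236 / 323)
  = (59 / 323)    [323 ≡ 3 mod 8 ⇒ (2 / 323)^2 = +1]
  = -(323 / 59)    [QR: both ≡ 3 mod 4, sign flips]
  = -(28 / 59)    [323 ≡ 28 mod 59]
  = -(7 / 59)    [59 ≡ 3 mod 8 ⇒ (2 / 59)^2 = +1]
  = (59 / 7)    [QR: both ≡ 3 mod 4, sign flips]
  = (3 / 7)    [59 ≡ 3 mod 7]
  = -(7 / 3)    [QR: both ≡ 3 mod 4, sign flips]
  = -(1 / 3)    [7 ≡ 1 mod 3]
  = -1    [(1 / 3) = 1]

-1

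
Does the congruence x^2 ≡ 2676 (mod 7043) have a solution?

no

(2676/7043)
  = (669/7043)    [7043 ≡ 3 mod 8 ⇒ (2/7043)^2 = +1]
  = (7043/669)    [QR: 669 ≡ 1 mod 4, sign kept]
  = (353/669)    [7043 ≡ 353 mod 669]
  = (669/353)    [QR: 353 ≡ 1 mod 4, sign kept]
  = (316/353)    [669 ≡ 316 mod 353]
  = (79/353)    [353 ≡ 1 mod 8 ⇒ (2/353)^2 = +1]
  = (353/79)    [QR: 353 ≡ 1 mod 4, sign kept]
  = (37/79)    [353 ≡ 37 mod 79]
  = (79/37)    [QR: 37 ≡ 1 mod 4, sign kept]
  = (5/37)    [79 ≡ 5 mod 37]
  = (37/5)    [QR: 5 ≡ 1 mod 4, sign kept]
  = (2/5)    [37 ≡ 2 mod 5]
  = -(1/5)    [5 ≡ 5 mod 8 ⇒ (2/5) = -1]
  = -1    [(1/5) = 1]
(2676/7043) = -1, and 7043 is prime, so 2676 is not a quadratic residue mod 7043.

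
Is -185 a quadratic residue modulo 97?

yes

(-185/97)
  = (9/97)    [-185 ≡ 9 mod 97]
  = (97/9)    [QR: 9 ≡ 1 mod 4, sign kept]
  = (7/9)    [97 ≡ 7 mod 9]
  = (9/7)    [QR: 9 ≡ 1 mod 4, sign kept]
  = (2/7)    [9 ≡ 2 mod 7]
  = (1/7)    [7 ≡ 7 mod 8 ⇒ (2/7) = +1]
  = 1    [(1/7) = 1]
The Legendre symbol is 1, so x^2 ≡ -185 (mod 97) has solution.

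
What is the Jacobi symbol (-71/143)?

Reduce the numerator: -71 ≡ 72 (mod 143), so (-71/143) = (72/143).
Factor out 2: 72 = 2^3·9. Since 143 ≡ 7 (mod 8), (2/143) = +1, and (2/143)^3 = +1. Now have (9/143).
9 ≡ 1 (mod 4), so quadratic reciprocity gives (9/143) = (143/9). Reduce: 143 ≡ 8 (mod 9). Now have (8/9).
Factor out 2: 8 = 2^3. Since 9 ≡ 1 (mod 8), (2/9) = +1, and (2/9)^3 = +1. Now have (1/9).
(1/9) = 1. Collecting the sign factors: 1.

1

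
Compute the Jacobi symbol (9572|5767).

Reduce the numerator: 9572 ≡ 3805 (mod 5767), so (9572|5767) = (3805|5767).
3805 ≡ 1 (mod 4), so quadratic reciprocity gives (3805|5767) = (5767|3805). Reduce: 5767 ≡ 1962 (mod 3805). Now have (1962|3805).
Factor out 2: 1962 = 2·981. Since 3805 ≡ 5 (mod 8), (2|3805) = -1. Now have -(981|3805).
981 ≡ 1 (mod 4), so quadratic reciprocity gives (981|3805) = (3805|981). Reduce: 3805 ≡ 862 (mod 981). Now have -(862|981).
Factor out 2: 862 = 2·431. Since 981 ≡ 5 (mod 8), (2|981) = -1. Now have (431|981).
981 ≡ 1 (mod 4), so quadratic reciprocity gives (431|981) = (981|431). Reduce: 981 ≡ 119 (mod 431). Now have (119|431).
Both 119 ≡ 3 and 431 ≡ 3 (mod 4), so reciprocity gives (119|431) = -(431|119). Reduce: 431 ≡ 74 (mod 119). Now have -(74|119).
Factor out 2: 74 = 2·37. Since 119 ≡ 7 (mod 8), (2|119) = +1. Now have -(37|119).
37 ≡ 1 (mod 4), so quadratic reciprocity gives (37|119) = (119|37). Reduce: 119 ≡ 8 (mod 37). Now have -(8|37).
Factor out 2: 8 = 2^3. Since 37 ≡ 5 (mod 8), (2|37) = -1, and (2|37)^3 = -1. Now have (1|37).
(1|37) = 1. Collecting the sign factors: 1.

1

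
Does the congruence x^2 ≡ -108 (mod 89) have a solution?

Pull out -1: (-108/89) = (-1/89)·(108/89). Since 89 ≡ 1 (mod 4), (-1/89) = +1. Now have (108/89).
Reduce the numerator: 108 ≡ 19 (mod 89), so (108/89) = (19/89).
89 ≡ 1 (mod 4), so quadratic reciprocity gives (19/89) = (89/19). Reduce: 89 ≡ 13 (mod 19). Now have (13/19).
13 ≡ 1 (mod 4), so quadratic reciprocity gives (13/19) = (19/13). Reduce: 19 ≡ 6 (mod 13). Now have (6/13).
Factor out 2: 6 = 2·3. Since 13 ≡ 5 (mod 8), (2/13) = -1. Now have -(3/13).
13 ≡ 1 (mod 4), so quadratic reciprocity gives (3/13) = (13/3). Reduce: 13 ≡ 1 (mod 3). Now have -(1/3).
(1/3) = 1. Collecting the sign factors: -1.
(-108/89) = -1, and 89 is prime, so -108 is not a quadratic residue mod 89.

no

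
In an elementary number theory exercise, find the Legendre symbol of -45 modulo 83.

1

Reduce the numerator: -45 ≡ 38 (mod 83), so (-45/83) = (38/83).
Factor out 2: 38 = 2·19. Since 83 ≡ 3 (mod 8), (2/83) = -1. Now have -(19/83).
Both 19 ≡ 3 and 83 ≡ 3 (mod 4), so reciprocity gives (19/83) = -(83/19). Reduce: 83 ≡ 7 (mod 19). Now have (7/19).
Both 7 ≡ 3 and 19 ≡ 3 (mod 4), so reciprocity gives (7/19) = -(19/7). Reduce: 19 ≡ 5 (mod 7). Now have -(5/7).
5 ≡ 1 (mod 4), so quadratic reciprocity gives (5/7) = (7/5). Reduce: 7 ≡ 2 (mod 5). Now have -(2/5).
Factor out 2: 2 = 2. Since 5 ≡ 5 (mod 8), (2/5) = -1. Now have (1/5).
(1/5) = 1. Collecting the sign factors: 1.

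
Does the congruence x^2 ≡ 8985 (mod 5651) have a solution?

no

(8985/5651)
  = (3334/5651)    [8985 ≡ 3334 mod 5651]
  = -(1667/5651)    [5651 ≡ 3 mod 8 ⇒ (2/5651) = -1]
  = (5651/1667)    [QR: both ≡ 3 mod 4, sign flips]
  = (650/1667)    [5651 ≡ 650 mod 1667]
  = -(325/1667)    [1667 ≡ 3 mod 8 ⇒ (2/1667) = -1]
  = -(1667/325)    [QR: 325 ≡ 1 mod 4, sign kept]
  = -(42/325)    [1667 ≡ 42 mod 325]
  = (21/325)    [325 ≡ 5 mod 8 ⇒ (2/325) = -1]
  = (325/21)    [QR: 21 ≡ 1 mod 4, sign kept]
  = (10/21)    [325 ≡ 10 mod 21]
  = -(5/21)    [21 ≡ 5 mod 8 ⇒ (2/21) = -1]
  = -(21/5)    [QR: 5 ≡ 1 mod 4, sign kept]
  = -(1/5)    [21 ≡ 1 mod 5]
  = -1    [(1/5) = 1]
(8985/5651) = -1, and 5651 is prime, so 8985 is not a quadratic residue mod 5651.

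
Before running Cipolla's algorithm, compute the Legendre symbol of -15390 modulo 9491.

(-15390/9491)
  = (3592/9491)    [-15390 ≡ 3592 mod 9491]
  = -(449/9491)    [9491 ≡ 3 mod 8 ⇒ (2/9491)^3 = -1]
  = -(9491/449)    [QR: 449 ≡ 1 mod 4, sign kept]
  = -(62/449)    [9491 ≡ 62 mod 449]
  = -(31/449)    [449 ≡ 1 mod 8 ⇒ (2/449) = +1]
  = -(449/31)    [QR: 449 ≡ 1 mod 4, sign kept]
  = -(15/31)    [449 ≡ 15 mod 31]
  = (31/15)    [QR: both ≡ 3 mod 4, sign flips]
  = (1/15)    [31 ≡ 1 mod 15]
  = 1    [(1/15) = 1]

1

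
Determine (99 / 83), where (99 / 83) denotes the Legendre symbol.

Reduce the numerator: 99 ≡ 16 (mod 83), so (99 / 83) = (16 / 83).
Factor out 2: 16 = 2^4. Since 83 ≡ 3 (mod 8), (2 / 83) = -1, and (2 / 83)^4 = +1. Now have (1 / 83).
(1 / 83) = 1. Collecting the sign factors: 1.

1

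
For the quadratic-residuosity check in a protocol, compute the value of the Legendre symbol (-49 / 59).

-1

(-49 / 59)
  = -(49 / 59)    [59 ≡ 3 mod 4 ⇒ (-1 / 59) = -1]
  = -(59 / 49)    [QR: 49 ≡ 1 mod 4, sign kept]
  = -(10 / 49)    [59 ≡ 10 mod 49]
  = -(5 / 49)    [49 ≡ 1 mod 8 ⇒ (2 / 49) = +1]
  = -(49 / 5)    [QR: 5 ≡ 1 mod 4, sign kept]
  = -(4 / 5)    [49 ≡ 4 mod 5]
  = -(1 / 5)    [5 ≡ 5 mod 8 ⇒ (2 / 5)^2 = +1]
  = -1    [(1 / 5) = 1]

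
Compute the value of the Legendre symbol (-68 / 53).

1

Reduce the numerator: -68 ≡ 38 (mod 53), so (-68 / 53) = (38 / 53).
Factor out 2: 38 = 2·19. Since 53 ≡ 5 (mod 8), (2 / 53) = -1. Now have -(19 / 53).
53 ≡ 1 (mod 4), so quadratic reciprocity gives (19 / 53) = (53 / 19). Reduce: 53 ≡ 15 (mod 19). Now have -(15 / 19).
Both 15 ≡ 3 and 19 ≡ 3 (mod 4), so reciprocity gives (15 / 19) = -(19 / 15). Reduce: 19 ≡ 4 (mod 15). Now have (4 / 15).
Factor out 2: 4 = 2^2. Since 15 ≡ 7 (mod 8), (2 / 15) = +1, and (2 / 15)^2 = +1. Now have (1 / 15).
(1 / 15) = 1. Collecting the sign factors: 1.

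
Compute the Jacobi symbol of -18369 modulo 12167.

1

(-18369/12167)
  = (5965/12167)    [-18369 ≡ 5965 mod 12167]
  = (12167/5965)    [QR: 5965 ≡ 1 mod 4, sign kept]
  = (237/5965)    [12167 ≡ 237 mod 5965]
  = (5965/237)    [QR: 237 ≡ 1 mod 4, sign kept]
  = (40/237)    [5965 ≡ 40 mod 237]
  = -(5/237)    [237 ≡ 5 mod 8 ⇒ (2/237)^3 = -1]
  = -(237/5)    [QR: 5 ≡ 1 mod 4, sign kept]
  = -(2/5)    [237 ≡ 2 mod 5]
  = (1/5)    [5 ≡ 5 mod 8 ⇒ (2/5) = -1]
  = 1    [(1/5) = 1]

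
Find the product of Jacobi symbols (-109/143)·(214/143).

1

By multiplicativity, (-109·214/143) = (-109/143)·(214/143).
First factor (-109/143):
Reduce the numerator: -109 ≡ 34 (mod 143), so (-109/143) = (34/143).
Factor out 2: 34 = 2·17. Since 143 ≡ 7 (mod 8), (2/143) = +1. Now have (17/143).
17 ≡ 1 (mod 4), so quadratic reciprocity gives (17/143) = (143/17). Reduce: 143 ≡ 7 (mod 17). Now have (7/17).
17 ≡ 1 (mod 4), so quadratic reciprocity gives (7/17) = (17/7). Reduce: 17 ≡ 3 (mod 7). Now have (3/7).
Both 3 ≡ 3 and 7 ≡ 3 (mod 4), so reciprocity gives (3/7) = -(7/3). Reduce: 7 ≡ 1 (mod 3). Now have -(1/3).
(1/3) = 1. Collecting the sign factors: -1.
Second factor (214/143):
Reduce the numerator: 214 ≡ 71 (mod 143), so (214/143) = (71/143).
Both 71 ≡ 3 and 143 ≡ 3 (mod 4), so reciprocity gives (71/143) = -(143/71). Reduce: 143 ≡ 1 (mod 71). Now have -(1/71).
(1/71) = 1. Collecting the sign factors: -1.
Product: (-1)·(-1) = 1.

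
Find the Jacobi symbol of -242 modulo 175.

-1

(-242 / 175)
  = (108 / 175)    [-242 ≡ 108 mod 175]
  = (27 / 175)    [175 ≡ 7 mod 8 ⇒ (2 / 175)^2 = +1]
  = -(175 / 27)    [QR: both ≡ 3 mod 4, sign flips]
  = -(13 / 27)    [175 ≡ 13 mod 27]
  = -(27 / 13)    [QR: 13 ≡ 1 mod 4, sign kept]
  = -(1 / 13)    [27 ≡ 1 mod 13]
  = -1    [(1 / 13) = 1]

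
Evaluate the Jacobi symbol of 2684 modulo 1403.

0

(2684|1403)
  = (1281|1403)    [2684 ≡ 1281 mod 1403]
  = (1403|1281)    [QR: 1281 ≡ 1 mod 4, sign kept]
  = (122|1281)    [1403 ≡ 122 mod 1281]
  = (61|1281)    [1281 ≡ 1 mod 8 ⇒ (2|1281) = +1]
  = (1281|61)    [QR: 61 ≡ 1 mod 4, sign kept]
  = (0|61)    [1281 ≡ 0 mod 61]
  = 0    [numerator 0, gcd > 1]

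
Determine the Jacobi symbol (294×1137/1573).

1

By multiplicativity, (294·1137/1573) = (294/1573)·(1137/1573).
First factor (294/1573):
(294/1573)
  = -(147/1573)    [1573 ≡ 5 mod 8 ⇒ (2/1573) = -1]
  = -(1573/147)    [QR: 1573 ≡ 1 mod 4, sign kept]
  = -(103/147)    [1573 ≡ 103 mod 147]
  = (147/103)    [QR: both ≡ 3 mod 4, sign flips]
  = (44/103)    [147 ≡ 44 mod 103]
  = (11/103)    [103 ≡ 7 mod 8 ⇒ (2/103)^2 = +1]
  = -(103/11)    [QR: both ≡ 3 mod 4, sign flips]
  = -(4/11)    [103 ≡ 4 mod 11]
  = -(1/11)    [11 ≡ 3 mod 8 ⇒ (2/11)^2 = +1]
  = -1    [(1/11) = 1]
Second factor (1137/1573):
(1137/1573)
  = (1573/1137)    [QR: 1137 ≡ 1 mod 4, sign kept]
  = (436/1137)    [1573 ≡ 436 mod 1137]
  = (109/1137)    [1137 ≡ 1 mod 8 ⇒ (2/1137)^2 = +1]
  = (1137/109)    [QR: 109 ≡ 1 mod 4, sign kept]
  = (47/109)    [1137 ≡ 47 mod 109]
  = (109/47)    [QR: 109 ≡ 1 mod 4, sign kept]
  = (15/47)    [109 ≡ 15 mod 47]
  = -(47/15)    [QR: both ≡ 3 mod 4, sign flips]
  = -(2/15)    [47 ≡ 2 mod 15]
  = -(1/15)    [15 ≡ 7 mod 8 ⇒ (2/15) = +1]
  = -1    [(1/15) = 1]
Product: (-1)·(-1) = 1.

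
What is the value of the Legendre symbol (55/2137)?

(55/2137)
  = (2137/55)    [QR: 2137 ≡ 1 mod 4, sign kept]
  = (47/55)    [2137 ≡ 47 mod 55]
  = -(55/47)    [QR: both ≡ 3 mod 4, sign flips]
  = -(8/47)    [55 ≡ 8 mod 47]
  = -(1/47)    [47 ≡ 7 mod 8 ⇒ (2/47)^3 = +1]
  = -1    [(1/47) = 1]

-1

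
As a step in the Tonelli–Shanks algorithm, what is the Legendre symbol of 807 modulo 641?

Reduce the numerator: 807 ≡ 166 (mod 641), so (807/641) = (166/641).
Factor out 2: 166 = 2·83. Since 641 ≡ 1 (mod 8), (2/641) = +1. Now have (83/641).
641 ≡ 1 (mod 4), so quadratic reciprocity gives (83/641) = (641/83). Reduce: 641 ≡ 60 (mod 83). Now have (60/83).
Factor out 2: 60 = 2^2·15. Since 83 ≡ 3 (mod 8), (2/83) = -1, and (2/83)^2 = +1. Now have (15/83).
Both 15 ≡ 3 and 83 ≡ 3 (mod 4), so reciprocity gives (15/83) = -(83/15). Reduce: 83 ≡ 8 (mod 15). Now have -(8/15).
Factor out 2: 8 = 2^3. Since 15 ≡ 7 (mod 8), (2/15) = +1, and (2/15)^3 = +1. Now have -(1/15).
(1/15) = 1. Collecting the sign factors: -1.

-1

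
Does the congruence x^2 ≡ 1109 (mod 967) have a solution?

yes

Reduce the numerator: 1109 ≡ 142 (mod 967), so (1109/967) = (142/967).
Factor out 2: 142 = 2·71. Since 967 ≡ 7 (mod 8), (2/967) = +1. Now have (71/967).
Both 71 ≡ 3 and 967 ≡ 3 (mod 4), so reciprocity gives (71/967) = -(967/71). Reduce: 967 ≡ 44 (mod 71). Now have -(44/71).
Factor out 2: 44 = 2^2·11. Since 71 ≡ 7 (mod 8), (2/71) = +1, and (2/71)^2 = +1. Now have -(11/71).
Both 11 ≡ 3 and 71 ≡ 3 (mod 4), so reciprocity gives (11/71) = -(71/11). Reduce: 71 ≡ 5 (mod 11). Now have (5/11).
5 ≡ 1 (mod 4), so quadratic reciprocity gives (5/11) = (11/5). Reduce: 11 ≡ 1 (mod 5). Now have (1/5).
(1/5) = 1. Collecting the sign factors: 1.
The Legendre symbol is 1, so x^2 ≡ 1109 (mod 967) has solution.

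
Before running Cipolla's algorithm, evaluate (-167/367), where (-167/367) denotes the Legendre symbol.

1

Pull out -1: (-167/367) = (-1/367)·(167/367). Since 367 ≡ 3 (mod 4), (-1/367) = -1. Now have -(167/367).
Both 167 ≡ 3 and 367 ≡ 3 (mod 4), so reciprocity gives (167/367) = -(367/167). Reduce: 367 ≡ 33 (mod 167). Now have (33/167).
33 ≡ 1 (mod 4), so quadratic reciprocity gives (33/167) = (167/33). Reduce: 167 ≡ 2 (mod 33). Now have (2/33).
Factor out 2: 2 = 2. Since 33 ≡ 1 (mod 8), (2/33) = +1. Now have (1/33).
(1/33) = 1. Collecting the sign factors: 1.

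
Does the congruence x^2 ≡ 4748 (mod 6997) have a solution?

(4748/6997)
  = (1187/6997)    [6997 ≡ 5 mod 8 ⇒ (2/6997)^2 = +1]
  = (6997/1187)    [QR: 6997 ≡ 1 mod 4, sign kept]
  = (1062/1187)    [6997 ≡ 1062 mod 1187]
  = -(531/1187)    [1187 ≡ 3 mod 8 ⇒ (2/1187) = -1]
  = (1187/531)    [QR: both ≡ 3 mod 4, sign flips]
  = (125/531)    [1187 ≡ 125 mod 531]
  = (531/125)    [QR: 125 ≡ 1 mod 4, sign kept]
  = (31/125)    [531 ≡ 31 mod 125]
  = (125/31)    [QR: 125 ≡ 1 mod 4, sign kept]
  = (1/31)    [125 ≡ 1 mod 31]
  = 1    [(1/31) = 1]
The Legendre symbol is 1, so x^2 ≡ 4748 (mod 6997) has solution.

yes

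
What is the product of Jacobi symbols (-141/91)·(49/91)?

By multiplicativity, (-141·49/91) = (-141/91)·(49/91).
First factor (-141/91):
(-141/91)
  = -(141/91)    [91 ≡ 3 mod 4 ⇒ (-1/91) = -1]
  = -(50/91)    [141 ≡ 50 mod 91]
  = (25/91)    [91 ≡ 3 mod 8 ⇒ (2/91) = -1]
  = (91/25)    [QR: 25 ≡ 1 mod 4, sign kept]
  = (16/25)    [91 ≡ 16 mod 25]
  = (1/25)    [25 ≡ 1 mod 8 ⇒ (2/25)^4 = +1]
  = 1    [(1/25) = 1]
Second factor (49/91):
(49/91)
  = (91/49)    [QR: 49 ≡ 1 mod 4, sign kept]
  = (42/49)    [91 ≡ 42 mod 49]
  = (21/49)    [49 ≡ 1 mod 8 ⇒ (2/49) = +1]
  = (49/21)    [QR: 21 ≡ 1 mod 4, sign kept]
  = (7/21)    [49 ≡ 7 mod 21]
  = (21/7)    [QR: 21 ≡ 1 mod 4, sign kept]
  = (0/7)    [21 ≡ 0 mod 7]
  = 0    [numerator 0, gcd > 1]
Product: (1)·(0) = 0.

0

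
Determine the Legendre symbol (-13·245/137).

1

By multiplicativity, (-13·245/137) = (-13/137)·(245/137).
First factor (-13/137):
Reduce the numerator: -13 ≡ 124 (mod 137), so (-13/137) = (124/137).
Factor out 2: 124 = 2^2·31. Since 137 ≡ 1 (mod 8), (2/137) = +1, and (2/137)^2 = +1. Now have (31/137).
137 ≡ 1 (mod 4), so quadratic reciprocity gives (31/137) = (137/31). Reduce: 137 ≡ 13 (mod 31). Now have (13/31).
13 ≡ 1 (mod 4), so quadratic reciprocity gives (13/31) = (31/13). Reduce: 31 ≡ 5 (mod 13). Now have (5/13).
5 ≡ 1 (mod 4), so quadratic reciprocity gives (5/13) = (13/5). Reduce: 13 ≡ 3 (mod 5). Now have (3/5).
5 ≡ 1 (mod 4), so quadratic reciprocity gives (3/5) = (5/3). Reduce: 5 ≡ 2 (mod 3). Now have (2/3).
Factor out 2: 2 = 2. Since 3 ≡ 3 (mod 8), (2/3) = -1. Now have -(1/3).
(1/3) = 1. Collecting the sign factors: -1.
Second factor (245/137):
Reduce the numerator: 245 ≡ 108 (mod 137), so (245/137) = (108/137).
Factor out 2: 108 = 2^2·27. Since 137 ≡ 1 (mod 8), (2/137) = +1, and (2/137)^2 = +1. Now have (27/137).
137 ≡ 1 (mod 4), so quadratic reciprocity gives (27/137) = (137/27). Reduce: 137 ≡ 2 (mod 27). Now have (2/27).
Factor out 2: 2 = 2. Since 27 ≡ 3 (mod 8), (2/27) = -1. Now have -(1/27).
(1/27) = 1. Collecting the sign factors: -1.
Product: (-1)·(-1) = 1.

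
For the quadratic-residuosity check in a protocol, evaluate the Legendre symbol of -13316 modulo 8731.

1

Pull out -1: (-13316/8731) = (-1/8731)·(13316/8731). Since 8731 ≡ 3 (mod 4), (-1/8731) = -1. Now have -(13316/8731).
Reduce the numerator: 13316 ≡ 4585 (mod 8731), so (13316/8731) = (4585/8731).
4585 ≡ 1 (mod 4), so quadratic reciprocity gives (4585/8731) = (8731/4585). Reduce: 8731 ≡ 4146 (mod 4585). Now have -(4146/4585).
Factor out 2: 4146 = 2·2073. Since 4585 ≡ 1 (mod 8), (2/4585) = +1. Now have -(2073/4585).
2073 ≡ 1 (mod 4), so quadratic reciprocity gives (2073/4585) = (4585/2073). Reduce: 4585 ≡ 439 (mod 2073). Now have -(439/2073).
2073 ≡ 1 (mod 4), so quadratic reciprocity gives (439/2073) = (2073/439). Reduce: 2073 ≡ 317 (mod 439). Now have -(317/439).
317 ≡ 1 (mod 4), so quadratic reciprocity gives (317/439) = (439/317). Reduce: 439 ≡ 122 (mod 317). Now have -(122/317).
Factor out 2: 122 = 2·61. Since 317 ≡ 5 (mod 8), (2/317) = -1. Now have (61/317).
61 ≡ 1 (mod 4), so quadratic reciprocity gives (61/317) = (317/61). Reduce: 317 ≡ 12 (mod 61). Now have (12/61).
Factor out 2: 12 = 2^2·3. Since 61 ≡ 5 (mod 8), (2/61) = -1, and (2/61)^2 = +1. Now have (3/61).
61 ≡ 1 (mod 4), so quadratic reciprocity gives (3/61) = (61/3). Reduce: 61 ≡ 1 (mod 3). Now have (1/3).
(1/3) = 1. Collecting the sign factors: 1.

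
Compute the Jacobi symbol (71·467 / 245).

-1

By multiplicativity, (71·467 / 245) = (71 / 245)·(467 / 245).
First factor (71 / 245):
(71 / 245)
  = (245 / 71)    [QR: 245 ≡ 1 mod 4, sign kept]
  = (32 / 71)    [245 ≡ 32 mod 71]
  = (1 / 71)    [71 ≡ 7 mod 8 ⇒ (2 / 71)^5 = +1]
  = 1    [(1 / 71) = 1]
Second factor (467 / 245):
(467 / 245)
  = (222 / 245)    [467 ≡ 222 mod 245]
  = -(111 / 245)    [245 ≡ 5 mod 8 ⇒ (2 / 245) = -1]
  = -(245 / 111)    [QR: 245 ≡ 1 mod 4, sign kept]
  = -(23 / 111)    [245 ≡ 23 mod 111]
  = (111 / 23)    [QR: both ≡ 3 mod 4, sign flips]
  = (19 / 23)    [111 ≡ 19 mod 23]
  = -(23 / 19)    [QR: both ≡ 3 mod 4, sign flips]
  = -(4 / 19)    [23 ≡ 4 mod 19]
  = -(1 / 19)    [19 ≡ 3 mod 8 ⇒ (2 / 19)^2 = +1]
  = -1    [(1 / 19) = 1]
Product: (1)·(-1) = -1.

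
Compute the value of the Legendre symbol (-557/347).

1

Reduce the numerator: -557 ≡ 137 (mod 347), so (-557/347) = (137/347).
137 ≡ 1 (mod 4), so quadratic reciprocity gives (137/347) = (347/137). Reduce: 347 ≡ 73 (mod 137). Now have (73/137).
73 ≡ 1 (mod 4), so quadratic reciprocity gives (73/137) = (137/73). Reduce: 137 ≡ 64 (mod 73). Now have (64/73).
Factor out 2: 64 = 2^6. Since 73 ≡ 1 (mod 8), (2/73) = +1, and (2/73)^6 = +1. Now have (1/73).
(1/73) = 1. Collecting the sign factors: 1.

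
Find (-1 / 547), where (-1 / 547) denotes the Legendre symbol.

-1

Pull out -1: (-1 / 547) = (-1 / 547)·(1 / 547). Since 547 ≡ 3 (mod 4), (-1 / 547) = -1. Now have -(1 / 547).
(1 / 547) = 1. Collecting the sign factors: -1.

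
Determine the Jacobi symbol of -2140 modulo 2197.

-1

(-2140 / 2197)
  = (57 / 2197)    [-2140 ≡ 57 mod 2197]
  = (2197 / 57)    [QR: 57 ≡ 1 mod 4, sign kept]
  = (31 / 57)    [2197 ≡ 31 mod 57]
  = (57 / 31)    [QR: 57 ≡ 1 mod 4, sign kept]
  = (26 / 31)    [57 ≡ 26 mod 31]
  = (13 / 31)    [31 ≡ 7 mod 8 ⇒ (2 / 31) = +1]
  = (31 / 13)    [QR: 13 ≡ 1 mod 4, sign kept]
  = (5 / 13)    [31 ≡ 5 mod 13]
  = (13 / 5)    [QR: 5 ≡ 1 mod 4, sign kept]
  = (3 / 5)    [13 ≡ 3 mod 5]
  = (5 / 3)    [QR: 5 ≡ 1 mod 4, sign kept]
  = (2 / 3)    [5 ≡ 2 mod 3]
  = -(1 / 3)    [3 ≡ 3 mod 8 ⇒ (2 / 3) = -1]
  = -1    [(1 / 3) = 1]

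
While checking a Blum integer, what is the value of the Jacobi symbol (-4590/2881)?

1

Reduce the numerator: -4590 ≡ 1172 (mod 2881), so (-4590/2881) = (1172/2881).
Factor out 2: 1172 = 2^2·293. Since 2881 ≡ 1 (mod 8), (2/2881) = +1, and (2/2881)^2 = +1. Now have (293/2881).
293 ≡ 1 (mod 4), so quadratic reciprocity gives (293/2881) = (2881/293). Reduce: 2881 ≡ 244 (mod 293). Now have (244/293).
Factor out 2: 244 = 2^2·61. Since 293 ≡ 5 (mod 8), (2/293) = -1, and (2/293)^2 = +1. Now have (61/293).
61 ≡ 1 (mod 4), so quadratic reciprocity gives (61/293) = (293/61). Reduce: 293 ≡ 49 (mod 61). Now have (49/61).
49 ≡ 1 (mod 4), so quadratic reciprocity gives (49/61) = (61/49). Reduce: 61 ≡ 12 (mod 49). Now have (12/49).
Factor out 2: 12 = 2^2·3. Since 49 ≡ 1 (mod 8), (2/49) = +1, and (2/49)^2 = +1. Now have (3/49).
49 ≡ 1 (mod 4), so quadratic reciprocity gives (3/49) = (49/3). Reduce: 49 ≡ 1 (mod 3). Now have (1/3).
(1/3) = 1. Collecting the sign factors: 1.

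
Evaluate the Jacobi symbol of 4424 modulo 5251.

1

Factor out 2: 4424 = 2^3·553. Since 5251 ≡ 3 (mod 8), (2|5251) = -1, and (2|5251)^3 = -1. Now have -(553|5251).
553 ≡ 1 (mod 4), so quadratic reciprocity gives (553|5251) = (5251|553). Reduce: 5251 ≡ 274 (mod 553). Now have -(274|553).
Factor out 2: 274 = 2·137. Since 553 ≡ 1 (mod 8), (2|553) = +1. Now have -(137|553).
137 ≡ 1 (mod 4), so quadratic reciprocity gives (137|553) = (553|137). Reduce: 553 ≡ 5 (mod 137). Now have -(5|137).
5 ≡ 1 (mod 4), so quadratic reciprocity gives (5|137) = (137|5). Reduce: 137 ≡ 2 (mod 5). Now have -(2|5).
Factor out 2: 2 = 2. Since 5 ≡ 5 (mod 8), (2|5) = -1. Now have (1|5).
(1|5) = 1. Collecting the sign factors: 1.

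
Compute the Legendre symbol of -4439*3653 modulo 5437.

-1

By multiplicativity, (-4439·3653/5437) = (-4439/5437)·(3653/5437).
First factor (-4439/5437):
(-4439/5437)
  = (4439/5437)    [5437 ≡ 1 mod 4 ⇒ (-1/5437) = +1]
  = (5437/4439)    [QR: 5437 ≡ 1 mod 4, sign kept]
  = (998/4439)    [5437 ≡ 998 mod 4439]
  = (499/4439)    [4439 ≡ 7 mod 8 ⇒ (2/4439) = +1]
  = -(4439/499)    [QR: both ≡ 3 mod 4, sign flips]
  = -(447/499)    [4439 ≡ 447 mod 499]
  = (499/447)    [QR: both ≡ 3 mod 4, sign flips]
  = (52/447)    [499 ≡ 52 mod 447]
  = (13/447)    [447 ≡ 7 mod 8 ⇒ (2/447)^2 = +1]
  = (447/13)    [QR: 13 ≡ 1 mod 4, sign kept]
  = (5/13)    [447 ≡ 5 mod 13]
  = (13/5)    [QR: 5 ≡ 1 mod 4, sign kept]
  = (3/5)    [13 ≡ 3 mod 5]
  = (5/3)    [QR: 5 ≡ 1 mod 4, sign kept]
  = (2/3)    [5 ≡ 2 mod 3]
  = -(1/3)    [3 ≡ 3 mod 8 ⇒ (2/3) = -1]
  = -1    [(1/3) = 1]
Second factor (3653/5437):
(3653/5437)
  = (5437/3653)    [QR: 3653 ≡ 1 mod 4, sign kept]
  = (1784/3653)    [5437 ≡ 1784 mod 3653]
  = -(223/3653)    [3653 ≡ 5 mod 8 ⇒ (2/3653)^3 = -1]
  = -(3653/223)    [QR: 3653 ≡ 1 mod 4, sign kept]
  = -(85/223)    [3653 ≡ 85 mod 223]
  = -(223/85)    [QR: 85 ≡ 1 mod 4, sign kept]
  = -(53/85)    [223 ≡ 53 mod 85]
  = -(85/53)    [QR: 53 ≡ 1 mod 4, sign kept]
  = -(32/53)    [85 ≡ 32 mod 53]
  = (1/53)    [53 ≡ 5 mod 8 ⇒ (2/53)^5 = -1]
  = 1    [(1/53) = 1]
Product: (-1)·(1) = -1.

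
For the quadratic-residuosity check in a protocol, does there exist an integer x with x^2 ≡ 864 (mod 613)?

(864/613)
  = (251/613)    [864 ≡ 251 mod 613]
  = (613/251)    [QR: 613 ≡ 1 mod 4, sign kept]
  = (111/251)    [613 ≡ 111 mod 251]
  = -(251/111)    [QR: both ≡ 3 mod 4, sign flips]
  = -(29/111)    [251 ≡ 29 mod 111]
  = -(111/29)    [QR: 29 ≡ 1 mod 4, sign kept]
  = -(24/29)    [111 ≡ 24 mod 29]
  = (3/29)    [29 ≡ 5 mod 8 ⇒ (2/29)^3 = -1]
  = (29/3)    [QR: 29 ≡ 1 mod 4, sign kept]
  = (2/3)    [29 ≡ 2 mod 3]
  = -(1/3)    [3 ≡ 3 mod 8 ⇒ (2/3) = -1]
  = -1    [(1/3) = 1]
(864/613) = -1, and 613 is prime, so 864 is not a quadratic residue mod 613.

no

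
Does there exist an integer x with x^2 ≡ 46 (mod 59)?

yes

(46/59)
  = -(23/59)    [59 ≡ 3 mod 8 ⇒ (2/59) = -1]
  = (59/23)    [QR: both ≡ 3 mod 4, sign flips]
  = (13/23)    [59 ≡ 13 mod 23]
  = (23/13)    [QR: 13 ≡ 1 mod 4, sign kept]
  = (10/13)    [23 ≡ 10 mod 13]
  = -(5/13)    [13 ≡ 5 mod 8 ⇒ (2/13) = -1]
  = -(13/5)    [QR: 5 ≡ 1 mod 4, sign kept]
  = -(3/5)    [13 ≡ 3 mod 5]
  = -(5/3)    [QR: 5 ≡ 1 mod 4, sign kept]
  = -(2/3)    [5 ≡ 2 mod 3]
  = (1/3)    [3 ≡ 3 mod 8 ⇒ (2/3) = -1]
  = 1    [(1/3) = 1]
(46/59) = 1, and 59 is prime, so 46 is a quadratic residue mod 59.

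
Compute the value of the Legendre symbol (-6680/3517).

-1

(-6680/3517)
  = (354/3517)    [-6680 ≡ 354 mod 3517]
  = -(177/3517)    [3517 ≡ 5 mod 8 ⇒ (2/3517) = -1]
  = -(3517/177)    [QR: 177 ≡ 1 mod 4, sign kept]
  = -(154/177)    [3517 ≡ 154 mod 177]
  = -(77/177)    [177 ≡ 1 mod 8 ⇒ (2/177) = +1]
  = -(177/77)    [QR: 77 ≡ 1 mod 4, sign kept]
  = -(23/77)    [177 ≡ 23 mod 77]
  = -(77/23)    [QR: 77 ≡ 1 mod 4, sign kept]
  = -(8/23)    [77 ≡ 8 mod 23]
  = -(1/23)    [23 ≡ 7 mod 8 ⇒ (2/23)^3 = +1]
  = -1    [(1/23) = 1]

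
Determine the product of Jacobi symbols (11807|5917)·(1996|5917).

By multiplicativity, (11807·1996|5917) = (11807|5917)·(1996|5917).
First factor (11807|5917):
(11807|5917)
  = (5890|5917)    [11807 ≡ 5890 mod 5917]
  = -(2945|5917)    [5917 ≡ 5 mod 8 ⇒ (2|5917) = -1]
  = -(5917|2945)    [QR: 2945 ≡ 1 mod 4, sign kept]
  = -(27|2945)    [5917 ≡ 27 mod 2945]
  = -(2945|27)    [QR: 2945 ≡ 1 mod 4, sign kept]
  = -(2|27)    [2945 ≡ 2 mod 27]
  = (1|27)    [27 ≡ 3 mod 8 ⇒ (2|27) = -1]
  = 1    [(1|27) = 1]
Second factor (1996|5917):
(1996|5917)
  = (499|5917)    [5917 ≡ 5 mod 8 ⇒ (2|5917)^2 = +1]
  = (5917|499)    [QR: 5917 ≡ 1 mod 4, sign kept]
  = (428|499)    [5917 ≡ 428 mod 499]
  = (107|499)    [499 ≡ 3 mod 8 ⇒ (2|499)^2 = +1]
  = -(499|107)    [QR: both ≡ 3 mod 4, sign flips]
  = -(71|107)    [499 ≡ 71 mod 107]
  = (107|71)    [QR: both ≡ 3 mod 4, sign flips]
  = (36|71)    [107 ≡ 36 mod 71]
  = (9|71)    [71 ≡ 7 mod 8 ⇒ (2|71)^2 = +1]
  = (71|9)    [QR: 9 ≡ 1 mod 4, sign kept]
  = (8|9)    [71 ≡ 8 mod 9]
  = (1|9)    [9 ≡ 1 mod 8 ⇒ (2|9)^3 = +1]
  = 1    [(1|9) = 1]
Product: (1)·(1) = 1.

1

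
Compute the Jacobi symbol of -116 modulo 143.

1

Pull out -1: (-116|143) = (-1|143)·(116|143). Since 143 ≡ 3 (mod 4), (-1|143) = -1. Now have -(116|143).
Factor out 2: 116 = 2^2·29. Since 143 ≡ 7 (mod 8), (2|143) = +1, and (2|143)^2 = +1. Now have -(29|143).
29 ≡ 1 (mod 4), so quadratic reciprocity gives (29|143) = (143|29). Reduce: 143 ≡ 27 (mod 29). Now have -(27|29).
29 ≡ 1 (mod 4), so quadratic reciprocity gives (27|29) = (29|27). Reduce: 29 ≡ 2 (mod 27). Now have -(2|27).
Factor out 2: 2 = 2. Since 27 ≡ 3 (mod 8), (2|27) = -1. Now have (1|27).
(1|27) = 1. Collecting the sign factors: 1.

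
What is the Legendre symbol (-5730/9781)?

-1

(-5730/9781)
  = (5730/9781)    [9781 ≡ 1 mod 4 ⇒ (-1/9781) = +1]
  = -(2865/9781)    [9781 ≡ 5 mod 8 ⇒ (2/9781) = -1]
  = -(9781/2865)    [QR: 2865 ≡ 1 mod 4, sign kept]
  = -(1186/2865)    [9781 ≡ 1186 mod 2865]
  = -(593/2865)    [2865 ≡ 1 mod 8 ⇒ (2/2865) = +1]
  = -(2865/593)    [QR: 593 ≡ 1 mod 4, sign kept]
  = -(493/593)    [2865 ≡ 493 mod 593]
  = -(593/493)    [QR: 493 ≡ 1 mod 4, sign kept]
  = -(100/493)    [593 ≡ 100 mod 493]
  = -(25/493)    [493 ≡ 5 mod 8 ⇒ (2/493)^2 = +1]
  = -(493/25)    [QR: 25 ≡ 1 mod 4, sign kept]
  = -(18/25)    [493 ≡ 18 mod 25]
  = -(9/25)    [25 ≡ 1 mod 8 ⇒ (2/25) = +1]
  = -(25/9)    [QR: 9 ≡ 1 mod 4, sign kept]
  = -(7/9)    [25 ≡ 7 mod 9]
  = -(9/7)    [QR: 9 ≡ 1 mod 4, sign kept]
  = -(2/7)    [9 ≡ 2 mod 7]
  = -(1/7)    [7 ≡ 7 mod 8 ⇒ (2/7) = +1]
  = -1    [(1/7) = 1]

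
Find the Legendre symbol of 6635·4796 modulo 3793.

1

By multiplicativity, (6635·4796 / 3793) = (6635 / 3793)·(4796 / 3793).
First factor (6635 / 3793):
(6635 / 3793)
  = (2842 / 3793)    [6635 ≡ 2842 mod 3793]
  = (1421 / 3793)    [3793 ≡ 1 mod 8 ⇒ (2 / 3793) = +1]
  = (3793 / 1421)    [QR: 1421 ≡ 1 mod 4, sign kept]
  = (951 / 1421)    [3793 ≡ 951 mod 1421]
  = (1421 / 951)    [QR: 1421 ≡ 1 mod 4, sign kept]
  = (470 / 951)    [1421 ≡ 470 mod 951]
  = (235 / 951)    [951 ≡ 7 mod 8 ⇒ (2 / 951) = +1]
  = -(951 / 235)    [QR: both ≡ 3 mod 4, sign flips]
  = -(11 / 235)    [951 ≡ 11 mod 235]
  = (235 / 11)    [QR: both ≡ 3 mod 4, sign flips]
  = (4 / 11)    [235 ≡ 4 mod 11]
  = (1 / 11)    [11 ≡ 3 mod 8 ⇒ (2 / 11)^2 = +1]
  = 1    [(1 / 11) = 1]
Second factor (4796 / 3793):
(4796 / 3793)
  = (1003 / 3793)    [4796 ≡ 1003 mod 3793]
  = (3793 / 1003)    [QR: 3793 ≡ 1 mod 4, sign kept]
  = (784 / 1003)    [3793 ≡ 784 mod 1003]
  = (49 / 1003)    [1003 ≡ 3 mod 8 ⇒ (2 / 1003)^4 = +1]
  = (1003 / 49)    [QR: 49 ≡ 1 mod 4, sign kept]
  = (23 / 49)    [1003 ≡ 23 mod 49]
  = (49 / 23)    [QR: 49 ≡ 1 mod 4, sign kept]
  = (3 / 23)    [49 ≡ 3 mod 23]
  = -(23 / 3)    [QR: both ≡ 3 mod 4, sign flips]
  = -(2 / 3)    [23 ≡ 2 mod 3]
  = (1 / 3)    [3 ≡ 3 mod 8 ⇒ (2 / 3) = -1]
  = 1    [(1 / 3) = 1]
Product: (1)·(1) = 1.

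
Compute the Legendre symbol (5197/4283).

Reduce the numerator: 5197 ≡ 914 (mod 4283), so (5197/4283) = (914/4283).
Factor out 2: 914 = 2·457. Since 4283 ≡ 3 (mod 8), (2/4283) = -1. Now have -(457/4283).
457 ≡ 1 (mod 4), so quadratic reciprocity gives (457/4283) = (4283/457). Reduce: 4283 ≡ 170 (mod 457). Now have -(170/457).
Factor out 2: 170 = 2·85. Since 457 ≡ 1 (mod 8), (2/457) = +1. Now have -(85/457).
85 ≡ 1 (mod 4), so quadratic reciprocity gives (85/457) = (457/85). Reduce: 457 ≡ 32 (mod 85). Now have -(32/85).
Factor out 2: 32 = 2^5. Since 85 ≡ 5 (mod 8), (2/85) = -1, and (2/85)^5 = -1. Now have (1/85).
(1/85) = 1. Collecting the sign factors: 1.

1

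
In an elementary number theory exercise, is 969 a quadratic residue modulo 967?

Reduce the numerator: 969 ≡ 2 (mod 967), so (969|967) = (2|967).
Factor out 2: 2 = 2. Since 967 ≡ 7 (mod 8), (2|967) = +1. Now have (1|967).
(1|967) = 1. Collecting the sign factors: 1.
The Legendre symbol is 1, so x^2 ≡ 969 (mod 967) has solution.

yes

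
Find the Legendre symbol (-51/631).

Reduce the numerator: -51 ≡ 580 (mod 631), so (-51/631) = (580/631).
Factor out 2: 580 = 2^2·145. Since 631 ≡ 7 (mod 8), (2/631) = +1, and (2/631)^2 = +1. Now have (145/631).
145 ≡ 1 (mod 4), so quadratic reciprocity gives (145/631) = (631/145). Reduce: 631 ≡ 51 (mod 145). Now have (51/145).
145 ≡ 1 (mod 4), so quadratic reciprocity gives (51/145) = (145/51). Reduce: 145 ≡ 43 (mod 51). Now have (43/51).
Both 43 ≡ 3 and 51 ≡ 3 (mod 4), so reciprocity gives (43/51) = -(51/43). Reduce: 51 ≡ 8 (mod 43). Now have -(8/43).
Factor out 2: 8 = 2^3. Since 43 ≡ 3 (mod 8), (2/43) = -1, and (2/43)^3 = -1. Now have (1/43).
(1/43) = 1. Collecting the sign factors: 1.

1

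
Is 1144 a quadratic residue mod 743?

(1144/743)
  = (401/743)    [1144 ≡ 401 mod 743]
  = (743/401)    [QR: 401 ≡ 1 mod 4, sign kept]
  = (342/401)    [743 ≡ 342 mod 401]
  = (171/401)    [401 ≡ 1 mod 8 ⇒ (2/401) = +1]
  = (401/171)    [QR: 401 ≡ 1 mod 4, sign kept]
  = (59/171)    [401 ≡ 59 mod 171]
  = -(171/59)    [QR: both ≡ 3 mod 4, sign flips]
  = -(53/59)    [171 ≡ 53 mod 59]
  = -(59/53)    [QR: 53 ≡ 1 mod 4, sign kept]
  = -(6/53)    [59 ≡ 6 mod 53]
  = (3/53)    [53 ≡ 5 mod 8 ⇒ (2/53) = -1]
  = (53/3)    [QR: 53 ≡ 1 mod 4, sign kept]
  = (2/3)    [53 ≡ 2 mod 3]
  = -(1/3)    [3 ≡ 3 mod 8 ⇒ (2/3) = -1]
  = -1    [(1/3) = 1]
The Legendre symbol is -1, so x^2 ≡ 1144 (mod 743) has no solution.

no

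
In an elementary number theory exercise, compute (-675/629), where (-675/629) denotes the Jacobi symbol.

-1

(-675/629)
  = (583/629)    [-675 ≡ 583 mod 629]
  = (629/583)    [QR: 629 ≡ 1 mod 4, sign kept]
  = (46/583)    [629 ≡ 46 mod 583]
  = (23/583)    [583 ≡ 7 mod 8 ⇒ (2/583) = +1]
  = -(583/23)    [QR: both ≡ 3 mod 4, sign flips]
  = -(8/23)    [583 ≡ 8 mod 23]
  = -(1/23)    [23 ≡ 7 mod 8 ⇒ (2/23)^3 = +1]
  = -1    [(1/23) = 1]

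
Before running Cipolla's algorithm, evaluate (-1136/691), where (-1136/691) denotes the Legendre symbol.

-1

Pull out -1: (-1136/691) = (-1/691)·(1136/691). Since 691 ≡ 3 (mod 4), (-1/691) = -1. Now have -(1136/691).
Reduce the numerator: 1136 ≡ 445 (mod 691), so (1136/691) = (445/691).
445 ≡ 1 (mod 4), so quadratic reciprocity gives (445/691) = (691/445). Reduce: 691 ≡ 246 (mod 445). Now have -(246/445).
Factor out 2: 246 = 2·123. Since 445 ≡ 5 (mod 8), (2/445) = -1. Now have (123/445).
445 ≡ 1 (mod 4), so quadratic reciprocity gives (123/445) = (445/123). Reduce: 445 ≡ 76 (mod 123). Now have (76/123).
Factor out 2: 76 = 2^2·19. Since 123 ≡ 3 (mod 8), (2/123) = -1, and (2/123)^2 = +1. Now have (19/123).
Both 19 ≡ 3 and 123 ≡ 3 (mod 4), so reciprocity gives (19/123) = -(123/19). Reduce: 123 ≡ 9 (mod 19). Now have -(9/19).
9 ≡ 1 (mod 4), so quadratic reciprocity gives (9/19) = (19/9). Reduce: 19 ≡ 1 (mod 9). Now have -(1/9).
(1/9) = 1. Collecting the sign factors: -1.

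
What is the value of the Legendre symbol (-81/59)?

-1

(-81/59)
  = (37/59)    [-81 ≡ 37 mod 59]
  = (59/37)    [QR: 37 ≡ 1 mod 4, sign kept]
  = (22/37)    [59 ≡ 22 mod 37]
  = -(11/37)    [37 ≡ 5 mod 8 ⇒ (2/37) = -1]
  = -(37/11)    [QR: 37 ≡ 1 mod 4, sign kept]
  = -(4/11)    [37 ≡ 4 mod 11]
  = -(1/11)    [11 ≡ 3 mod 8 ⇒ (2/11)^2 = +1]
  = -1    [(1/11) = 1]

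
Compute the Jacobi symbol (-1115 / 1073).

-1

Pull out -1: (-1115 / 1073) = (-1 / 1073)·(1115 / 1073). Since 1073 ≡ 1 (mod 4), (-1 / 1073) = +1. Now have (1115 / 1073).
Reduce the numerator: 1115 ≡ 42 (mod 1073), so (1115 / 1073) = (42 / 1073).
Factor out 2: 42 = 2·21. Since 1073 ≡ 1 (mod 8), (2 / 1073) = +1. Now have (21 / 1073).
21 ≡ 1 (mod 4), so quadratic reciprocity gives (21 / 1073) = (1073 / 21). Reduce: 1073 ≡ 2 (mod 21). Now have (2 / 21).
Factor out 2: 2 = 2. Since 21 ≡ 5 (mod 8), (2 / 21) = -1. Now have -(1 / 21).
(1 / 21) = 1. Collecting the sign factors: -1.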